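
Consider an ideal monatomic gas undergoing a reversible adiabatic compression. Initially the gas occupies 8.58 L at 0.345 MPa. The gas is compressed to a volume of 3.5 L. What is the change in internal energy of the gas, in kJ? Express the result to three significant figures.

ΔU ≈ 3.63 kJ

γ = 5/3 for a monatomic ideal gas.
P₂ = P₁(V₁/V₂)^γ = 0.345×(8.58/3.5)^(5/3) = 1.538 MPa.
For a reversible adiabat, W_by_gas = (P₁V₁ − P₂V₂)/(γ−1).
W_by = (345000×0.00858 − 1.538×10^6×0.0035) / (2/3) = -3632 J.
Q = 0 ⇒ ΔU = −W_by = 3632 J.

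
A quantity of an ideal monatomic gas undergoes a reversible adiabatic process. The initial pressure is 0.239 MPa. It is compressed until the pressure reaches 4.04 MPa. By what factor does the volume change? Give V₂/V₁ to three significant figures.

V₂/V₁ ≈ 0.183

From PV^γ = const, V₂/V₁ = (P₁/P₂)^(1/γ).
For a monatomic ideal gas γ = 5/3.
V₂/V₁ = (0.239/4.04)^(3/5) = 0.1833.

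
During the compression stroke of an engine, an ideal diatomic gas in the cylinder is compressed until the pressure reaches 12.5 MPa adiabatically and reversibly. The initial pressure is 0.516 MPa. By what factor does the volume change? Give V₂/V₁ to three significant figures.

From PV^γ = const, V₂/V₁ = (P₁/P₂)^(1/γ).
For a diatomic ideal gas γ = 7/5.
V₂/V₁ = (0.516/12.5)^(5/7) = 0.1026.

V₂/V₁ ≈ 0.103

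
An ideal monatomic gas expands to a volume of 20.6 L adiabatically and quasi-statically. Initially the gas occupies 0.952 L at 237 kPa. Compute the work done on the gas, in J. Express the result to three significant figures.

W ≈ -295 J

γ = 5/3 for a monatomic ideal gas.
P₂ = P₁(V₁/V₂)^γ = 237×(0.952/20.6)^(5/3) = 1.41 kPa.
For a reversible adiabat, W_by_gas = (P₁V₁ − P₂V₂)/(γ−1).
W_by = (237000×0.000952 − 1410×0.0206) / (2/3) = 294.9 J.
W_on_gas = −W_by = -294.9 J.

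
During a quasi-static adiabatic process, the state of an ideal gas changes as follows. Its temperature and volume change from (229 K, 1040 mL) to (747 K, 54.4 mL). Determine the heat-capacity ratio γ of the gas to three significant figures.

TV^(γ−1) = const ⇒ γ − 1 = ln(T₂/T₁) / ln(V₁/V₂).
γ = 1 + ln(747/229) / ln(1040/54.4) = 1.401.

γ ≈ 1.40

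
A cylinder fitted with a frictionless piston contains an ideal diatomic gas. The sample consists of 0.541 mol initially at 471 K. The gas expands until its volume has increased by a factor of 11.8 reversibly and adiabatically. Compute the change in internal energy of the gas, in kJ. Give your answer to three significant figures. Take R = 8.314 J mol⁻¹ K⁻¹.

ΔU ≈ -3.32 kJ

For a reversible adiabat TV^(γ−1) is constant, so T₂ = T₁ (V₁/V₂)^(γ−1).
γ = 7/5 for a diatomic ideal gas, so γ−1 = 2/5.
T₂ = 471 × (1/11.8)^(2/5) = 175.5 K.
Q = 0, so ΔU = W_on_gas = nCᵥΔT with Cᵥ = R/(γ−1) = 20.79 J/(mol·K).
ΔU = 0.541 × 20.79 × (175.5 − 471) = -3323 J.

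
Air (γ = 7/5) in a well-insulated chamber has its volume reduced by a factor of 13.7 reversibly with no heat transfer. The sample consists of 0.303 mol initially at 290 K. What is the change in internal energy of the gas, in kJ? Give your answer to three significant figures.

ΔU ≈ 3.38 kJ

For a reversible adiabat TV^(γ−1) is constant, so T₂ = T₁ (V₁/V₂)^(γ−1).
T₂ = 290 × 13.7^(2/5) = 826.2 K.
Q = 0, so ΔU = W_on_gas = nCᵥΔT with Cᵥ = R/(γ−1) = 20.79 J/(mol·K).
ΔU = 0.303 × 20.79 × (826.2 − 290) = 3377 J.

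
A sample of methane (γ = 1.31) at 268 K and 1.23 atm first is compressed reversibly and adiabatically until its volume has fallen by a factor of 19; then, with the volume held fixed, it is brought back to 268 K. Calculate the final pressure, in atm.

P₃ ≈ 23.4 atm

Adiabatic step (PV^γ = const): P₂ = 1.23×19^(1.31) = 58.22 atm; T₂ = 268×19^(0.31) = 667.6 K.
Isochoric: P₃ = P₂(T₃/T₂) = 58.22 × (268/667.6) = 23.37 atm.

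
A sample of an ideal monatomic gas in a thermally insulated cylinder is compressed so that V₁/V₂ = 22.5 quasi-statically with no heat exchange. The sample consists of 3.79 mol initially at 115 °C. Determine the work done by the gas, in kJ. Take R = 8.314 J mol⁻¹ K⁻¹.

W ≈ -128 kJ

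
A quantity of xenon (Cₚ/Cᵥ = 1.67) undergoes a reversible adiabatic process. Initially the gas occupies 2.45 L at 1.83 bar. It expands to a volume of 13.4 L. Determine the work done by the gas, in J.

W ≈ 455 J

P₂ = P₁(V₁/V₂)^γ = 1.83×(2.45/13.4)^(1.67) = 0.1072 bar.
For a reversible adiabat, W_by_gas = (P₁V₁ − P₂V₂)/(γ−1).
W_by = (183000×0.00245 − 10720×0.0134) / (0.67) = 454.8 J.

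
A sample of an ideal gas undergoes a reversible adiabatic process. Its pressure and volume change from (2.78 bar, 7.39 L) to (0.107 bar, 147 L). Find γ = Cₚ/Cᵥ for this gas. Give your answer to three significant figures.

γ ≈ 1.09

PV^γ = const ⇒ γ = ln(P₂/P₁) / ln(V₁/V₂).
γ = ln(0.107/2.78) / ln(7.39/147) = 1.089.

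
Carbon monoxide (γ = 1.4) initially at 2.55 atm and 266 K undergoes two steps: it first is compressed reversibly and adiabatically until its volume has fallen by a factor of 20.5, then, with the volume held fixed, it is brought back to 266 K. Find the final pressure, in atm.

P₃ ≈ 52.3 atm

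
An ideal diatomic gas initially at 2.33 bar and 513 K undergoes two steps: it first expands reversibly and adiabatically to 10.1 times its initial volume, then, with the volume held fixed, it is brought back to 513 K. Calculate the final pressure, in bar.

P₃ ≈ 0.231 bar

For a diatomic ideal gas γ = 7/5.
Adiabatic step (PV^γ = const): P₂ = 2.33×(1/10.1)^(7/5) = 0.09148 bar; T₂ = 513×(1/10.1)^(2/5) = 203.4 K.
Isochoric: P₃ = P₂(T₃/T₂) = 0.09148 × (513/203.4) = 0.2307 bar.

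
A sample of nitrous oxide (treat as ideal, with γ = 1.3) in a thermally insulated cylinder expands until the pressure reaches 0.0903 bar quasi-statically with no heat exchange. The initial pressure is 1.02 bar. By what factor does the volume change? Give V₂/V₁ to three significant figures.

From PV^γ = const, V₂/V₁ = (P₁/P₂)^(1/γ).
V₂/V₁ = (1.02/0.0903)^(0.769) = 6.456.

V₂/V₁ ≈ 6.46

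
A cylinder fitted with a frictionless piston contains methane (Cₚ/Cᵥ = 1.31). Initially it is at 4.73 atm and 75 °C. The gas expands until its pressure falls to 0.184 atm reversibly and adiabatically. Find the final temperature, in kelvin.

T₂ ≈ 161 K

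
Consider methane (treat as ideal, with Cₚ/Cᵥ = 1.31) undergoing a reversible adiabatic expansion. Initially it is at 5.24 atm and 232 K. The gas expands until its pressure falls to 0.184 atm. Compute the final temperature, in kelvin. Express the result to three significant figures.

Along an adiabat T P^((1−γ)/γ) is constant, so T₂ = T₁ (P₂/P₁)^((γ−1)/γ).
T₂ = 232 × (0.184/5.24)^(0.237) = 105 K.

T₂ ≈ 105 K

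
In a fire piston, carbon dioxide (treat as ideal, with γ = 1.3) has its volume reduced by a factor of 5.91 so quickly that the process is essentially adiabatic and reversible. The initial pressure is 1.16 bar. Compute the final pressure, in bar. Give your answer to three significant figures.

P₂ ≈ 11.7 bar

Adiabatic: P₁V₁^γ = P₂V₂^γ ⇒ P₂ = P₁ (V₁/V₂)^γ.
P₂ = 1.16 × 5.91^(1.3) = 11.68 bar.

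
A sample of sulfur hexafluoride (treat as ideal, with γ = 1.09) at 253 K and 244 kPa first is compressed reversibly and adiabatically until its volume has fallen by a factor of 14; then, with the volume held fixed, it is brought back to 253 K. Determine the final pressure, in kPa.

Adiabatic step (PV^γ = const): P₂ = 244×14^(1.09) = 4332 kPa; T₂ = 253×14^(0.09) = 320.8 K.
Isochoric: P₃ = P₂(T₃/T₂) = 4332 × (253/320.8) = 3416 kPa.

P₃ ≈ 3420 kPa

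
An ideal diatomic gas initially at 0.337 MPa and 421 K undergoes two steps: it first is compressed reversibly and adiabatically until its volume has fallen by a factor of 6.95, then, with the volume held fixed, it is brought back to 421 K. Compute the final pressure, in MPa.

P₃ ≈ 2.34 MPa

For a diatomic ideal gas γ = 7/5.
Adiabatic step (PV^γ = const): P₂ = 0.337×6.95^(7/5) = 5.086 MPa; T₂ = 421×6.95^(2/5) = 914.3 K.
Isochoric: P₃ = P₂(T₃/T₂) = 5.086 × (421/914.3) = 2.342 MPa.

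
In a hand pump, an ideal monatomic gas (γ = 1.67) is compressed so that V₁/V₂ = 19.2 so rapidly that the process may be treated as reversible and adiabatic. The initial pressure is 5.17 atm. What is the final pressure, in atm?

Since PV^γ is constant along a reversible adiabat, P₂ = P₁ (V₁/V₂)^γ.
P₂ = 5.17 × 19.2^(1.67) = 718.8 atm.

P₂ ≈ 719 atm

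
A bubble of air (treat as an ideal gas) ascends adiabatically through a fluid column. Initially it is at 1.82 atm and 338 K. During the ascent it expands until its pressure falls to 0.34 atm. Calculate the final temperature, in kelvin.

Along an adiabat T P^((1−γ)/γ) is constant, so T₂ = T₁ (P₂/P₁)^((γ−1)/γ).
For a diatomic ideal gas γ = 7/5, so (γ−1)/γ = 2/7.
T₂ = 338 × (0.34/1.82)^(2/7) = 209.3 K.

T₂ ≈ 209 K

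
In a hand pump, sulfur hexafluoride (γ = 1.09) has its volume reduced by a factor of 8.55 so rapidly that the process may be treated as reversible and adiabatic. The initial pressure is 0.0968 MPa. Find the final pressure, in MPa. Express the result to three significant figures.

Adiabatic: P₁V₁^γ = P₂V₂^γ ⇒ P₂ = P₁ (V₁/V₂)^γ.
P₂ = 0.0968 × 8.55^(1.09) = 1.004 MPa.

P₂ ≈ 1.00 MPa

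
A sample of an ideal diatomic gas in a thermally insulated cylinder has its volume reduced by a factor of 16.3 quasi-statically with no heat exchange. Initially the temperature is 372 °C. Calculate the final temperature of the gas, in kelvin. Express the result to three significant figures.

T₂ ≈ 1970 K

For a reversible adiabat TV^(γ−1) is constant, so T₂ = T₁ (V₁/V₂)^(γ−1).
For a diatomic ideal gas γ = 7/5, so γ−1 = 2/5.
T₁ = 372 °C = 645.1 K.
T₂ = 645.1 × 16.3^(2/5) = 1970 K.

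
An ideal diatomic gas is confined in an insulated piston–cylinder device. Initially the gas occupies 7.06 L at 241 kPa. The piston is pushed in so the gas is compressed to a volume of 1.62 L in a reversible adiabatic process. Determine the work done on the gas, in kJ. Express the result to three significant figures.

W ≈ 3.41 kJ

γ = 7/5 for a diatomic ideal gas.
P₂ = P₁(V₁/V₂)^γ = 241×(7.06/1.62)^(7/5) = 1892 kPa.
For a reversible adiabat, W_by_gas = (P₁V₁ − P₂V₂)/(γ−1).
W_by = (241000×0.00706 − 1.892×10^6×0.00162) / (2/5) = -3411 J.
W_on_gas = −W_by = 3411 J.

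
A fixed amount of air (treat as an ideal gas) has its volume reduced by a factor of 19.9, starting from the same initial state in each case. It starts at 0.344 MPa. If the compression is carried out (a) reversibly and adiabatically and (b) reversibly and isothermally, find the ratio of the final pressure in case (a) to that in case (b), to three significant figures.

For a diatomic ideal gas γ = 7/5.
Isothermal: P_b = P₁(V₁/V₂) = 0.344×19.9.
Adiabatic: P_a = P₁(V₁/V₂)^γ = 0.344×19.9^(7/5).
P_a/P_b = (V₁/V₂)^(γ−1) = 19.9^(2/5) = 3.308.

P_adiabatic / P_isothermal ≈ 3.31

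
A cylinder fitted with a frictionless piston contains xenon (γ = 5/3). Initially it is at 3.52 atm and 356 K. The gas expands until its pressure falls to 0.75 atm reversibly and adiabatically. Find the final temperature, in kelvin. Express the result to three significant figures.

T₂ ≈ 192 K

Along an adiabat T P^((1−γ)/γ) is constant, so T₂ = T₁ (P₂/P₁)^((γ−1)/γ).
T₂ = 356 × (0.75/3.52)^(2/5) = 191.8 K.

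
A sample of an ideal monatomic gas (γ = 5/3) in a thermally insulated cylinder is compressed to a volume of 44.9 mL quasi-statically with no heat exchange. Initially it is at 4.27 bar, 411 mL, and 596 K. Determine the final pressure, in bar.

P₂ ≈ 171 bar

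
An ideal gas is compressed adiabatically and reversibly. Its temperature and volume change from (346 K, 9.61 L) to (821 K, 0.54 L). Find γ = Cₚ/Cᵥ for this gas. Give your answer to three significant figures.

TV^(γ−1) = const ⇒ γ − 1 = ln(T₂/T₁) / ln(V₁/V₂).
γ = 1 + ln(821/346) / ln(9.61/0.54) = 1.3.

γ ≈ 1.30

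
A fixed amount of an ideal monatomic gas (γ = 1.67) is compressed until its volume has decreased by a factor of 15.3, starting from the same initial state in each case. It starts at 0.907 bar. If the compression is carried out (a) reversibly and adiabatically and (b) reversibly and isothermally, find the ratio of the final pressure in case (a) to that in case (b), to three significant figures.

Isothermal: P_b = P₁(V₁/V₂) = 0.907×15.3.
Adiabatic: P_a = P₁(V₁/V₂)^γ = 0.907×15.3^(1.67).
P_a/P_b = (V₁/V₂)^(γ−1) = 15.3^(0.67) = 6.219.

P_adiabatic / P_isothermal ≈ 6.22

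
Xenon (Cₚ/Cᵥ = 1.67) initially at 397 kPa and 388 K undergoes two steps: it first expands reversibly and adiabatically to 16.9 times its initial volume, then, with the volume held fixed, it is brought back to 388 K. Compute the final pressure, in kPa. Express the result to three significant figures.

P₃ ≈ 23.5 kPa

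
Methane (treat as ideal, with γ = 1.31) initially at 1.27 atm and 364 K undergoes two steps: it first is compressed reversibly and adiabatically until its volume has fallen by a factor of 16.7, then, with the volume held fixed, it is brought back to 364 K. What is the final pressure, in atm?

P₃ ≈ 21.2 atm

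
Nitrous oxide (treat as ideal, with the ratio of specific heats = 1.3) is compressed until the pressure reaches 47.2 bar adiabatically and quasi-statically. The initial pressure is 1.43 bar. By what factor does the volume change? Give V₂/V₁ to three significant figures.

V₂/V₁ ≈ 0.0679

From PV^γ = const, V₂/V₁ = (P₁/P₂)^(1/γ).
V₂/V₁ = (1.43/47.2)^(0.769) = 0.0679.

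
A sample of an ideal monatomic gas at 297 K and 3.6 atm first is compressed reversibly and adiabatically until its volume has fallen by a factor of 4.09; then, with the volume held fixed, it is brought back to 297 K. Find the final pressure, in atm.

For a monatomic ideal gas γ = 5/3.
Adiabatic step (PV^γ = const): P₂ = 3.6×4.09^(5/3) = 37.66 atm; T₂ = 297×4.09^(2/3) = 759.6 K.
Isochoric: P₃ = P₂(T₃/T₂) = 37.66 × (297/759.6) = 14.72 atm.

P₃ ≈ 14.7 atm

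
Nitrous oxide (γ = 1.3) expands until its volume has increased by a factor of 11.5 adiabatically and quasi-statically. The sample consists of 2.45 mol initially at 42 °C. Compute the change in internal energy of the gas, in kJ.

ΔU ≈ -11.1 kJ

For a reversible adiabat TV^(γ−1) is constant, so T₂ = T₁ (V₁/V₂)^(γ−1).
T₁ = 42 °C = 315.1 K.
T₂ = 315.1 × (1/11.5)^(0.3) = 151.5 K.
Q = 0, so ΔU = W_on_gas = nCᵥΔT with Cᵥ = R/(γ−1) = 27.71 J/(mol·K).
ΔU = 2.45 × 27.71 × (151.5 − 315.1) = -11110 J.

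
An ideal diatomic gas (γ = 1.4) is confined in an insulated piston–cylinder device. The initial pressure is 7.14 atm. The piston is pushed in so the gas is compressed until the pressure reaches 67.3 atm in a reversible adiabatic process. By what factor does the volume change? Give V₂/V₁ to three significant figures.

V₂/V₁ ≈ 0.201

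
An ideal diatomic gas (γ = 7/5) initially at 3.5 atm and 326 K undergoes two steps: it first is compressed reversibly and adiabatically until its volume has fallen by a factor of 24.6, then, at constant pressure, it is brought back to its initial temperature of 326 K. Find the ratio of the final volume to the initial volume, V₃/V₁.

Adiabatic step: V₂/V₁ = 0.04065; T₂ = T₁·24.6^(2/5) = 1174 K.
Isobaric step: V₃/V₂ = T₃/T₂ = 326/1174.
V₃/V₁ = (V₂/V₁)(V₃/V₂) = 0.04065 × (326/1174) = 0.01129.

V₃/V₁ ≈ 0.0113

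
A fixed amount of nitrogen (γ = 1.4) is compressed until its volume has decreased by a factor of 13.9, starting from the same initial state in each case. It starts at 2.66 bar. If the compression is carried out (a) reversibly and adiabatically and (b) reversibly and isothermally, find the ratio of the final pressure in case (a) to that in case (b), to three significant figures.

Isothermal: P_b = P₁(V₁/V₂) = 2.66×13.9.
Adiabatic: P_a = P₁(V₁/V₂)^γ = 2.66×13.9^(1.4).
P_a/P_b = (V₁/V₂)^(γ−1) = 13.9^(0.4) = 2.866.

P_adiabatic / P_isothermal ≈ 2.87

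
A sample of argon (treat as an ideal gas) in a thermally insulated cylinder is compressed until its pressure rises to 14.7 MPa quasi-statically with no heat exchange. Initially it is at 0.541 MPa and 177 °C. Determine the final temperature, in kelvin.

T₂ ≈ 1690 K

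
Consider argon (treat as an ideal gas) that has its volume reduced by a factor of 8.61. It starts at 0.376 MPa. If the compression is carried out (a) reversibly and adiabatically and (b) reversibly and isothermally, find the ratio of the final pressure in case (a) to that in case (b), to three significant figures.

P_adiabatic / P_isothermal ≈ 4.20

For a monatomic ideal gas γ = 5/3.
Isothermal: P_b = P₁(V₁/V₂) = 0.376×8.61.
Adiabatic: P_a = P₁(V₁/V₂)^γ = 0.376×8.61^(5/3).
P_a/P_b = (V₁/V₂)^(γ−1) = 8.61^(2/3) = 4.201.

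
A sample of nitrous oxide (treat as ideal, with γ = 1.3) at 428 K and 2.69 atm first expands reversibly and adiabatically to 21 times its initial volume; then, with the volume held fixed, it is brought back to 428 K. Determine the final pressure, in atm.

P₃ ≈ 0.128 atm

Adiabatic step (PV^γ = const): P₂ = 2.69×(1/21)^(1.3) = 0.05139 atm; T₂ = 428×(1/21)^(0.3) = 171.7 K.
Isochoric: P₃ = P₂(T₃/T₂) = 0.05139 × (428/171.7) = 0.1281 atm.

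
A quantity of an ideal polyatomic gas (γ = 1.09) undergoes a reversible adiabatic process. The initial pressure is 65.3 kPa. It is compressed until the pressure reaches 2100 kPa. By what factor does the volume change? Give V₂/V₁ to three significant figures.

V₂/V₁ ≈ 0.0414

From PV^γ = const, V₂/V₁ = (P₁/P₂)^(1/γ).
V₂/V₁ = (65.3/2100)^(0.917) = 0.04141.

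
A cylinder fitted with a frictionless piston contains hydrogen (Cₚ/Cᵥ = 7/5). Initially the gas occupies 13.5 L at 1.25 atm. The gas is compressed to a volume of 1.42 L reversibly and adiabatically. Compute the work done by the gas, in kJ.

W ≈ -6.25 kJ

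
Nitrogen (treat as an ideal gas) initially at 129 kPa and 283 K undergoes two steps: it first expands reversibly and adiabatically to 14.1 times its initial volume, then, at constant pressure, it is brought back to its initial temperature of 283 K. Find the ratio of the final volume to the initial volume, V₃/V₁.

V₃/V₁ ≈ 40.6

For a diatomic ideal gas γ = 7/5.
Adiabatic step: V₂/V₁ = 14.1; T₂ = T₁·(1/14.1)^(2/5) = 98.2 K.
Isobaric step: V₃/V₂ = T₃/T₂ = 283/98.2.
V₃/V₁ = (V₂/V₁)(V₃/V₂) = 14.1 × (283/98.2) = 40.64.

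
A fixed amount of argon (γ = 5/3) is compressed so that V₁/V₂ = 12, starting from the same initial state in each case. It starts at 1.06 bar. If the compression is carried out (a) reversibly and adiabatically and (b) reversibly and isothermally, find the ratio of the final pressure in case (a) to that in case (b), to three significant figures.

Isothermal: P_b = P₁(V₁/V₂) = 1.06×12.
Adiabatic: P_a = P₁(V₁/V₂)^γ = 1.06×12^(5/3).
P_a/P_b = (V₁/V₂)^(γ−1) = 12^(2/3) = 5.241.

P_adiabatic / P_isothermal ≈ 5.24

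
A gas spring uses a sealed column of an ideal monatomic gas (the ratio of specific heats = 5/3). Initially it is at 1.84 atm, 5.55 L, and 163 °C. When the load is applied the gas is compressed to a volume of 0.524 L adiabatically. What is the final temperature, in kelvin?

For a reversible adiabat TV^(γ−1) is constant, so T₂ = T₁ (V₁/V₂)^(γ−1).
T₁ = 163 °C = 436.1 K.
T₂ = 436.1 × (5.55/0.524)^(2/3) = 2104 K.

T₂ ≈ 2100 K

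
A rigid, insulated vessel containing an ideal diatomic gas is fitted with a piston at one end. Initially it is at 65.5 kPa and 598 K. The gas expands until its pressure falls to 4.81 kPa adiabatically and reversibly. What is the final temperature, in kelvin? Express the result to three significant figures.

T₂ ≈ 284 K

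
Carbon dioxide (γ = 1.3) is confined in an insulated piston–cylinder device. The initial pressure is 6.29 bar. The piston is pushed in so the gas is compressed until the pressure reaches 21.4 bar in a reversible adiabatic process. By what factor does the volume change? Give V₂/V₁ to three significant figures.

From PV^γ = const, V₂/V₁ = (P₁/P₂)^(1/γ).
V₂/V₁ = (6.29/21.4)^(0.769) = 0.3899.

V₂/V₁ ≈ 0.390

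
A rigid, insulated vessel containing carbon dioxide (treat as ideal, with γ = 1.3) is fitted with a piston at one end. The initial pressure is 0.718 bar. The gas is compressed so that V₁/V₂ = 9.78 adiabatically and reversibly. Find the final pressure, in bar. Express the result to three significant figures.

Since PV^γ is constant along a reversible adiabat, P₂ = P₁ (V₁/V₂)^γ.
P₂ = 0.718 × 9.78^(1.3) = 13.92 bar.

P₂ ≈ 13.9 bar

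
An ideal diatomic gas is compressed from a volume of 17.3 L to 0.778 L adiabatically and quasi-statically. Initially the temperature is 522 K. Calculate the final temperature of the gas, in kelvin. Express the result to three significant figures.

T₂ ≈ 1810 K

Adiabatic: T₁V₁^(γ−1) = T₂V₂^(γ−1) ⇒ T₂ = T₁ (V₁/V₂)^(γ−1).
For a diatomic ideal gas γ = 7/5, so γ−1 = 2/5.
T₂ = 522 × (17.3/0.778)^(2/5) = 1805 K.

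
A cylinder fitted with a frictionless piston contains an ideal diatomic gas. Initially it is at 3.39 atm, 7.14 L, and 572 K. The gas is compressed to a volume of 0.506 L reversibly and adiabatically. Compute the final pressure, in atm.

P₂ ≈ 138 atm

Since PV^γ is constant along a reversible adiabat, P₂ = P₁ (V₁/V₂)^γ.
γ = 7/5 for a diatomic ideal gas.
P₂ = 3.39 × (7.14/0.506)^(7/5) = 137.9 atm.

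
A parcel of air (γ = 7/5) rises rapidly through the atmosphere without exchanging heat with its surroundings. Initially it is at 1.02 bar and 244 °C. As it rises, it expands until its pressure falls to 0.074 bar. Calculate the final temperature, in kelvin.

T₂ ≈ 244 K

Along an adiabat T P^((1−γ)/γ) is constant, so T₂ = T₁ (P₂/P₁)^((γ−1)/γ).
T₁ = 244 °C = 517.1 K.
T₂ = 517.1 × (0.074/1.02)^(2/7) = 244.4 K.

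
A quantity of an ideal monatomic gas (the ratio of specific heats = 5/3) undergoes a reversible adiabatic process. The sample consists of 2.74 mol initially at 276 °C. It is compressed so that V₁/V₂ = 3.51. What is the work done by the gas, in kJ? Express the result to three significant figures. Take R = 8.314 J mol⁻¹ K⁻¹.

For a reversible adiabat TV^(γ−1) is constant, so T₂ = T₁ (V₁/V₂)^(γ−1).
T₁ = 276 °C = 549.1 K.
T₂ = 549.1 × 3.51^(2/3) = 1268 K.
Q = 0, so ΔU = W_on_gas = nCᵥΔT with Cᵥ = R/(γ−1) = 12.47 J/(mol·K).
ΔU = 2.74 × 12.47 × (1268 − 549.1) = 24570 J.
Work done by the gas = −ΔU = -24570 J.

W ≈ -24.6 kJ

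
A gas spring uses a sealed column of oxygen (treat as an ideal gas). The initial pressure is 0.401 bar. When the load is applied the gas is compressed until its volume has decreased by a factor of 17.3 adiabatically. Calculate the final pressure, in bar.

P₂ ≈ 21.7 bar

Since PV^γ is constant along a reversible adiabat, P₂ = P₁ (V₁/V₂)^γ.
For a diatomic ideal gas γ = 7/5.
P₂ = 0.401 × 17.3^(7/5) = 21.7 bar.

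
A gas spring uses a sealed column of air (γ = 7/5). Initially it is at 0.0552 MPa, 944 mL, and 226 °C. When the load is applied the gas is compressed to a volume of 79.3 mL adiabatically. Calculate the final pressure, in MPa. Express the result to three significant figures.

Since PV^γ is constant along a reversible adiabat, P₂ = P₁ (V₁/V₂)^γ.
P₂ = 0.0552 × (944/79.3)^(7/5) = 1.77 MPa.

P₂ ≈ 1.77 MPa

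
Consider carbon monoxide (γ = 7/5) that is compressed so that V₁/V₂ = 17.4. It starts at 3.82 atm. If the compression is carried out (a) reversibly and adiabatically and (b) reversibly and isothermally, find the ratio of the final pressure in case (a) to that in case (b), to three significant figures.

Isothermal: P_b = P₁(V₁/V₂) = 3.82×17.4.
Adiabatic: P_a = P₁(V₁/V₂)^γ = 3.82×17.4^(7/5).
P_a/P_b = (V₁/V₂)^(γ−1) = 17.4^(2/5) = 3.135.

P_adiabatic / P_isothermal ≈ 3.13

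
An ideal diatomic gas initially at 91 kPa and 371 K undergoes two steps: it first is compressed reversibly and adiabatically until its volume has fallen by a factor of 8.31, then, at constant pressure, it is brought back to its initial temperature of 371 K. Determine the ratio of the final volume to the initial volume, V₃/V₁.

V₃/V₁ ≈ 0.0516

For a diatomic ideal gas γ = 7/5.
Adiabatic step: V₂/V₁ = 0.1203; T₂ = T₁·8.31^(2/5) = 865.4 K.
Isobaric step: V₃/V₂ = T₃/T₂ = 371/865.4.
V₃/V₁ = (V₂/V₁)(V₃/V₂) = 0.1203 × (371/865.4) = 0.05159.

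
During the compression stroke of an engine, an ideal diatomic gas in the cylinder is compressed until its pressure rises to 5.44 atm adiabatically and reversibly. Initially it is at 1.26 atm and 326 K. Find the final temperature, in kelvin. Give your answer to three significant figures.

Adiabatic: T₂/T₁ = (P₂/P₁)^((γ−1)/γ).
For a diatomic ideal gas γ = 7/5, so (γ−1)/γ = 2/7.
T₂ = 326 × (5.44/1.26)^(2/7) = 495.1 K.

T₂ ≈ 495 K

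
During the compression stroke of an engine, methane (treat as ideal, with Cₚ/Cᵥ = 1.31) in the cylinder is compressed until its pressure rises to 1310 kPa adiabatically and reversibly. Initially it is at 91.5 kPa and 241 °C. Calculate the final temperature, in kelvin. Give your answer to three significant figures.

T₂ ≈ 965 K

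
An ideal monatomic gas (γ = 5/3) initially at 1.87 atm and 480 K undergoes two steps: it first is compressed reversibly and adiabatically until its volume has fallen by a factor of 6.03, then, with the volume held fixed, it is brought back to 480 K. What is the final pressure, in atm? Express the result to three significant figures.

Adiabatic step (PV^γ = const): P₂ = 1.87×6.03^(5/3) = 37.36 atm; T₂ = 480×6.03^(2/3) = 1590 K.
Isochoric: P₃ = P₂(T₃/T₂) = 37.36 × (480/1590) = 11.28 atm.

P₃ ≈ 11.3 atm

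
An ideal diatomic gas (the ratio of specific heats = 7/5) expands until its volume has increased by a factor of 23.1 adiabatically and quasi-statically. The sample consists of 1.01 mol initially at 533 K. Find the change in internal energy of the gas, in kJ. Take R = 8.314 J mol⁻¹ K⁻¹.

For a reversible adiabat TV^(γ−1) is constant, so T₂ = T₁ (V₁/V₂)^(γ−1).
T₂ = 533 × (1/23.1)^(2/5) = 151.8 K.
Q = 0, so ΔU = W_on_gas = nCᵥΔT with Cᵥ = R/(γ−1) = 20.79 J/(mol·K).
ΔU = 1.01 × 20.79 × (151.8 − 533) = -8002 J.

ΔU ≈ -8.00 kJ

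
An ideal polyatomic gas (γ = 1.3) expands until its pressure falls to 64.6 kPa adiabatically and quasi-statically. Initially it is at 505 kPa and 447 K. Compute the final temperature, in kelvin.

T₂ ≈ 278 K

Adiabatic: T₂/T₁ = (P₂/P₁)^((γ−1)/γ).
T₂ = 447 × (64.6/505)^(0.231) = 278.1 K.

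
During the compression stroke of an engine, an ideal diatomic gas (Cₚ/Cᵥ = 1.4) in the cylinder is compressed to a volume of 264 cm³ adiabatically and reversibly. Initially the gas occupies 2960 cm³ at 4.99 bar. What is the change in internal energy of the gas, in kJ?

ΔU ≈ 6.02 kJ

P₂ = P₁(V₁/V₂)^γ = 4.99×(2960/264)^(1.4) = 147.1 bar.
For a reversible adiabat, W_by_gas = (P₁V₁ − P₂V₂)/(γ−1).
W_by = (499000×0.00296 − 1.471×10^7×0.000264) / (0.4) = -6017 J.
Q = 0 ⇒ ΔU = −W_by = 6017 J.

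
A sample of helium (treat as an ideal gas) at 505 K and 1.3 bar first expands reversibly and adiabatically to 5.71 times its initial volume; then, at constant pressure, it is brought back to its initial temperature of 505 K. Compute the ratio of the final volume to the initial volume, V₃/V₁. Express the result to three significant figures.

V₃/V₁ ≈ 18.2

For a monatomic ideal gas γ = 5/3.
Adiabatic step: V₂/V₁ = 5.71; T₂ = T₁·(1/5.71)^(2/3) = 158.1 K.
Isobaric step: V₃/V₂ = T₃/T₂ = 505/158.1.
V₃/V₁ = (V₂/V₁)(V₃/V₂) = 5.71 × (505/158.1) = 18.24.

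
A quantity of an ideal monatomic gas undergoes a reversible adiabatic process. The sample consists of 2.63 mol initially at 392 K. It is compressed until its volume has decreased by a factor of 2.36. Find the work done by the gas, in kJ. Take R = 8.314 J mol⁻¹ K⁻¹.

W ≈ -9.93 kJ

Adiabatic: T₁V₁^(γ−1) = T₂V₂^(γ−1) ⇒ T₂ = T₁ (V₁/V₂)^(γ−1).
γ = 5/3 for a monatomic ideal gas, so γ−1 = 2/3.
T₂ = 392 × 2.36^(2/3) = 694.9 K.
Q = 0, so ΔU = W_on_gas = nCᵥΔT with Cᵥ = R/(γ−1) = 12.47 J/(mol·K).
ΔU = 2.63 × 12.47 × (694.9 − 392) = 9933 J.
Work done by the gas = −ΔU = -9933 J.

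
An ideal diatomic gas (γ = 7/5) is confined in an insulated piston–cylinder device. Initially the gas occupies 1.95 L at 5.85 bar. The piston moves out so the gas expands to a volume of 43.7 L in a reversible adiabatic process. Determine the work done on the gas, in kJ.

W ≈ -2.03 kJ

P₂ = P₁(V₁/V₂)^γ = 5.85×(1.95/43.7)^(7/5) = 0.07525 bar.
For a reversible adiabat, W_by_gas = (P₁V₁ − P₂V₂)/(γ−1).
W_by = (585000×0.00195 − 7525×0.0437) / (2/5) = 2030 J.
W_on_gas = −W_by = -2030 J.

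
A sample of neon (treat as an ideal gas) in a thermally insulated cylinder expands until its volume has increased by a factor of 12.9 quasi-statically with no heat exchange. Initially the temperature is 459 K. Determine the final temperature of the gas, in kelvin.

Adiabatic: T₁V₁^(γ−1) = T₂V₂^(γ−1) ⇒ T₂ = T₁ (V₁/V₂)^(γ−1).
For a monatomic ideal gas γ = 5/3, so γ−1 = 2/3.
T₂ = 459 × (1/12.9)^(2/3) = 83.45 K.

T₂ ≈ 83.4 K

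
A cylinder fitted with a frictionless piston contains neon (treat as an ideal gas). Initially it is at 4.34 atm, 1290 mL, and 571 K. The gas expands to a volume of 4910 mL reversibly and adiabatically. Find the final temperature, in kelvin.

For a reversible adiabat TV^(γ−1) is constant, so T₂ = T₁ (V₁/V₂)^(γ−1).
γ = 5/3 for a monatomic ideal gas.
T₂ = 571 × (1290/4910)^(2/3) = 234.2 K.

T₂ ≈ 234 K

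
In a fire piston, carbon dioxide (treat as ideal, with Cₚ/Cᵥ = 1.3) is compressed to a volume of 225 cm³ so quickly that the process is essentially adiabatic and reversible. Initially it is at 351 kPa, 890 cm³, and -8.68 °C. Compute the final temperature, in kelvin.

T₂ ≈ 400 K

Adiabatic: T₁V₁^(γ−1) = T₂V₂^(γ−1) ⇒ T₂ = T₁ (V₁/V₂)^(γ−1).
T₁ = -8.68 °C = 264.5 K.
T₂ = 264.5 × (890/225)^(0.3) = 399.5 K.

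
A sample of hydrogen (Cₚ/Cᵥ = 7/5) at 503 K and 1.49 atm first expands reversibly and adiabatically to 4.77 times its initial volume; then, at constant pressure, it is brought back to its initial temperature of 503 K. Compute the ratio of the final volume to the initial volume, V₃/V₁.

Adiabatic step: V₂/V₁ = 4.77; T₂ = T₁·(1/4.77)^(2/5) = 269.3 K.
Isobaric step: V₃/V₂ = T₃/T₂ = 503/269.3.
V₃/V₁ = (V₂/V₁)(V₃/V₂) = 4.77 × (503/269.3) = 8.911.

V₃/V₁ ≈ 8.91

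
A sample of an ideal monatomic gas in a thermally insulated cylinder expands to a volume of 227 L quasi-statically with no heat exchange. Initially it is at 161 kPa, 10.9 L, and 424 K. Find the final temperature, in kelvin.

Adiabatic: T₁V₁^(γ−1) = T₂V₂^(γ−1) ⇒ T₂ = T₁ (V₁/V₂)^(γ−1).
γ = 5/3 for a monatomic ideal gas.
T₂ = 424 × (10.9/227)^(2/3) = 56.01 K.

T₂ ≈ 56.0 K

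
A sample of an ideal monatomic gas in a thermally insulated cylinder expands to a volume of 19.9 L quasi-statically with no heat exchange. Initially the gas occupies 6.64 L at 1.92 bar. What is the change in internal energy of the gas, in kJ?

γ = 5/3 for a monatomic ideal gas.
P₂ = P₁(V₁/V₂)^γ = 1.92×(6.64/19.9)^(5/3) = 0.3082 bar.
For a reversible adiabat, W_by_gas = (P₁V₁ − P₂V₂)/(γ−1).
W_by = (192000×0.00664 − 30820×0.0199) / (2/3) = 992.4 J.
Q = 0 ⇒ ΔU = −W_by = -992.4 J.

ΔU ≈ -0.992 kJ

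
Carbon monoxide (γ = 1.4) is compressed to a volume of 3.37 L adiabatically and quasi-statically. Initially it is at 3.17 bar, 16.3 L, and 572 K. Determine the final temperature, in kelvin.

For a reversible adiabat TV^(γ−1) is constant, so T₂ = T₁ (V₁/V₂)^(γ−1).
T₂ = 572 × (16.3/3.37)^(0.4) = 1075 K.

T₂ ≈ 1070 K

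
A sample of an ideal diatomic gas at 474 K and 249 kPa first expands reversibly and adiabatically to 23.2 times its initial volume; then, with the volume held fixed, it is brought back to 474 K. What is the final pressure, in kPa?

P₃ ≈ 10.7 kPa

For a diatomic ideal gas γ = 7/5.
Adiabatic step (PV^γ = const): P₂ = 249×(1/23.2)^(7/5) = 3.052 kPa; T₂ = 474×(1/23.2)^(2/5) = 134.8 K.
Isochoric: P₃ = P₂(T₃/T₂) = 3.052 × (474/134.8) = 10.73 kPa.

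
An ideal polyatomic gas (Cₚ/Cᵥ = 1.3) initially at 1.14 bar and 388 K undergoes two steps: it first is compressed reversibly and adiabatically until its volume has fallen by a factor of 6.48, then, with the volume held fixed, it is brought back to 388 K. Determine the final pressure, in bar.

Adiabatic step (PV^γ = const): P₂ = 1.14×6.48^(1.3) = 12.94 bar; T₂ = 388×6.48^(0.3) = 679.7 K.
Isochoric: P₃ = P₂(T₃/T₂) = 12.94 × (388/679.7) = 7.387 bar.

P₃ ≈ 7.39 bar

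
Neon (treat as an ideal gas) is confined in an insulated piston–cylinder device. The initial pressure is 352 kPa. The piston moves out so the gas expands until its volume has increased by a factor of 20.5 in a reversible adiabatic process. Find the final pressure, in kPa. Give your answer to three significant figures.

Since PV^γ is constant along a reversible adiabat, P₂ = P₁ (V₁/V₂)^γ.
For a monatomic ideal gas γ = 5/3.
P₂ = 352 × (1/20.5)^(5/3) = 2.292 kPa.

P₂ ≈ 2.29 kPa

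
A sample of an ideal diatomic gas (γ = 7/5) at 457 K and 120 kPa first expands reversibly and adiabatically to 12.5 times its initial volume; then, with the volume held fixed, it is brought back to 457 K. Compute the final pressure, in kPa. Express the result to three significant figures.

Adiabatic step (PV^γ = const): P₂ = 120×(1/12.5)^(7/5) = 3.495 kPa; T₂ = 457×(1/12.5)^(2/5) = 166.4 K.
Isochoric: P₃ = P₂(T₃/T₂) = 3.495 × (457/166.4) = 9.6 kPa.

P₃ ≈ 9.60 kPa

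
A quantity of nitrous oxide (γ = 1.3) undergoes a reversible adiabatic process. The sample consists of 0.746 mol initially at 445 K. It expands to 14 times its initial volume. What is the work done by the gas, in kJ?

W ≈ 5.03 kJ

Adiabatic: T₁V₁^(γ−1) = T₂V₂^(γ−1) ⇒ T₂ = T₁ (V₁/V₂)^(γ−1).
T₂ = 445 × (1/14)^(0.3) = 201.6 K.
Q = 0, so ΔU = W_on_gas = nCᵥΔT with Cᵥ = R/(γ−1) = 27.71 J/(mol·K).
ΔU = 0.746 × 27.71 × (201.6 − 445) = -5032 J.
Work done by the gas = −ΔU = 5032 J.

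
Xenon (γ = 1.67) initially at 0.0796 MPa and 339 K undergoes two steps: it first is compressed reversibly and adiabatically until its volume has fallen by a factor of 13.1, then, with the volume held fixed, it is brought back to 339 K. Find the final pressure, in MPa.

Adiabatic step (PV^γ = const): P₂ = 0.0796×13.1^(1.67) = 5.845 MPa; T₂ = 339×13.1^(0.67) = 1900 K.
Isochoric: P₃ = P₂(T₃/T₂) = 5.845 × (339/1900) = 1.043 MPa.

P₃ ≈ 1.04 MPa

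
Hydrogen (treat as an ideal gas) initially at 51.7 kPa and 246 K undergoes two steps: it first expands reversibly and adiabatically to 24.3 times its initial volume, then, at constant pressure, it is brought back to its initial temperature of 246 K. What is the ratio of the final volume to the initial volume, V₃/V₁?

For a diatomic ideal gas γ = 7/5.
Adiabatic step: V₂/V₁ = 24.3; T₂ = T₁·(1/24.3)^(2/5) = 68.66 K.
Isobaric step: V₃/V₂ = T₃/T₂ = 246/68.66.
V₃/V₁ = (V₂/V₁)(V₃/V₂) = 24.3 × (246/68.66) = 87.07.

V₃/V₁ ≈ 87.1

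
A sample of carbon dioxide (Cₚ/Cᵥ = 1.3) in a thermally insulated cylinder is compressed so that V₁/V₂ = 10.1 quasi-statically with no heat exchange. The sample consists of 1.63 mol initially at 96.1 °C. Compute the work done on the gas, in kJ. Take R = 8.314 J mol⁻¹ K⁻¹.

Adiabatic: T₁V₁^(γ−1) = T₂V₂^(γ−1) ⇒ T₂ = T₁ (V₁/V₂)^(γ−1).
T₁ = 96.1 °C = 369.2 K.
T₂ = 369.2 × 10.1^(0.3) = 739 K.
Q = 0, so ΔU = W_on_gas = nCᵥΔT with Cᵥ = R/(γ−1) = 27.71 J/(mol·K).
ΔU = 1.63 × 27.71 × (739 − 369.2) = 16700 J.

W ≈ 16.7 kJ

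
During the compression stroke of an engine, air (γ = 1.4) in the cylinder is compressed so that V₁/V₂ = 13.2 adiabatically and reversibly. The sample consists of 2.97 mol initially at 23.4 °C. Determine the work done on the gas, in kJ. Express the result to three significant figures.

W ≈ 33.1 kJ

Adiabatic: T₁V₁^(γ−1) = T₂V₂^(γ−1) ⇒ T₂ = T₁ (V₁/V₂)^(γ−1).
T₁ = 23.4 °C = 296.5 K.
T₂ = 296.5 × 13.2^(0.4) = 832.4 K.
Q = 0, so ΔU = W_on_gas = nCᵥΔT with Cᵥ = R/(γ−1) = 20.79 J/(mol·K).
ΔU = 2.97 × 20.79 × (832.4 − 296.5) = 33080 J.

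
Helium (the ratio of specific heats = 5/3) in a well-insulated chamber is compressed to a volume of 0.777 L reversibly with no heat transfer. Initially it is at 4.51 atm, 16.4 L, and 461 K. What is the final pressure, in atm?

P₂ ≈ 727 atm

Adiabatic: P₁V₁^γ = P₂V₂^γ ⇒ P₂ = P₁ (V₁/V₂)^γ.
P₂ = 4.51 × (16.4/0.777)^(5/3) = 727 atm.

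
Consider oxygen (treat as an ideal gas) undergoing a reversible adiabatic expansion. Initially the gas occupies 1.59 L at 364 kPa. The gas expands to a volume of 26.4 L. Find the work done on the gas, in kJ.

γ = 7/5 for a diatomic ideal gas.
P₂ = P₁(V₁/V₂)^γ = 364×(1.59/26.4)^(7/5) = 7.125 kPa.
For a reversible adiabat, W_by_gas = (P₁V₁ − P₂V₂)/(γ−1).
W_by = (364000×0.00159 − 7125×0.0264) / (2/5) = 976.6 J.
W_on_gas = −W_by = -976.6 J.

W ≈ -0.977 kJ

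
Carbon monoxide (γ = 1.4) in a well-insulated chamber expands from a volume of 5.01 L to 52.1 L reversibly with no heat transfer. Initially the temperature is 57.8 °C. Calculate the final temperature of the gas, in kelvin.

T₂ ≈ 130 K

For a reversible adiabat TV^(γ−1) is constant, so T₂ = T₁ (V₁/V₂)^(γ−1).
T₁ = 57.8 °C = 330.9 K.
T₂ = 330.9 × (5.01/52.1)^(0.4) = 129.7 K.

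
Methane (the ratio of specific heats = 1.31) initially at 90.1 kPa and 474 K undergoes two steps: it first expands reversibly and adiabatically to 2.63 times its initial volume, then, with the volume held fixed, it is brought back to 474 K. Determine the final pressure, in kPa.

P₃ ≈ 34.3 kPa

Adiabatic step (PV^γ = const): P₂ = 90.1×(1/2.63)^(1.31) = 25.39 kPa; T₂ = 474×(1/2.63)^(0.31) = 351.2 K.
Isochoric: P₃ = P₂(T₃/T₂) = 25.39 × (474/351.2) = 34.26 kPa.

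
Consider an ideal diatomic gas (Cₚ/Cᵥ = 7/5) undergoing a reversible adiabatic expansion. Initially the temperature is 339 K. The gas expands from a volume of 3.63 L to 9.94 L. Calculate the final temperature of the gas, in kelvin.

T₂ ≈ 227 K

For a reversible adiabat TV^(γ−1) is constant, so T₂ = T₁ (V₁/V₂)^(γ−1).
T₂ = 339 × (3.63/9.94)^(2/5) = 226.6 K.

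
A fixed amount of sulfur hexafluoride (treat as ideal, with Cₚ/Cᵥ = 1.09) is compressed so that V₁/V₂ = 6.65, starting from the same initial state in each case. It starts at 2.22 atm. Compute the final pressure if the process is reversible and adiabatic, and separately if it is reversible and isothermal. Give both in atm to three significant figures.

adiabatic: 17.5 atm; isothermal: 14.8 atm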